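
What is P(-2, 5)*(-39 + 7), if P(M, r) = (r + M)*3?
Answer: -288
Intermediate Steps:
P(M, r) = 3*M + 3*r (P(M, r) = (M + r)*3 = 3*M + 3*r)
P(-2, 5)*(-39 + 7) = (3*(-2) + 3*5)*(-39 + 7) = (-6 + 15)*(-32) = 9*(-32) = -288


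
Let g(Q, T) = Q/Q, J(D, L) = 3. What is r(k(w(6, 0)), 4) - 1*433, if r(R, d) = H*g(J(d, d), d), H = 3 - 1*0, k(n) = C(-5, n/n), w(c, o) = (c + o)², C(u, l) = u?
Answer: -430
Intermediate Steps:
k(n) = -5
g(Q, T) = 1
H = 3 (H = 3 + 0 = 3)
r(R, d) = 3 (r(R, d) = 3*1 = 3)
r(k(w(6, 0)), 4) - 1*433 = 3 - 1*433 = 3 - 433 = -430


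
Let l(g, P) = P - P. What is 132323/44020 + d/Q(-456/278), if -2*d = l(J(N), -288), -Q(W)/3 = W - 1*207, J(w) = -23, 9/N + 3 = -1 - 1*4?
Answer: 132323/44020 ≈ 3.0060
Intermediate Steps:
N = -9/8 (N = 9/(-3 + (-1 - 1*4)) = 9/(-3 + (-1 - 4)) = 9/(-3 - 5) = 9/(-8) = 9*(-1/8) = -9/8 ≈ -1.1250)
l(g, P) = 0
Q(W) = 621 - 3*W (Q(W) = -3*(W - 1*207) = -3*(W - 207) = -3*(-207 + W) = 621 - 3*W)
d = 0 (d = -1/2*0 = 0)
132323/44020 + d/Q(-456/278) = 132323/44020 + 0/(621 - (-1368)/278) = 132323*(1/44020) + 0/(621 - (-1368)/278) = 132323/44020 + 0/(621 - 3*(-228/139)) = 132323/44020 + 0/(621 + 684/139) = 132323/44020 + 0/(87003/139) = 132323/44020 + 0*(139/87003) = 132323/44020 + 0 = 132323/44020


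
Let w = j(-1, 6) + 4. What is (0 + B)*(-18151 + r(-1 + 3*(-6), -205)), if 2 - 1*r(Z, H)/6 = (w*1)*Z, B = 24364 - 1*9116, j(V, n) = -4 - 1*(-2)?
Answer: -273106928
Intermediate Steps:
j(V, n) = -2 (j(V, n) = -4 + 2 = -2)
B = 15248 (B = 24364 - 9116 = 15248)
w = 2 (w = -2 + 4 = 2)
r(Z, H) = 12 - 12*Z (r(Z, H) = 12 - 6*2*1*Z = 12 - 12*Z)
(0 + B)*(-18151 + r(-1 + 3*(-6), -205)) = (0 + 15248)*(-18151 + (12 - 12*(-1 + 3*(-6)))) = 15248*(-18151 + (12 - 12*(-1 - 18))) = 15248*(-18151 + (12 - 12*(-19))) = 15248*(-18151 + (12 + 228)) = 15248*(-18151 + 240) = 15248*(-17911) = -273106928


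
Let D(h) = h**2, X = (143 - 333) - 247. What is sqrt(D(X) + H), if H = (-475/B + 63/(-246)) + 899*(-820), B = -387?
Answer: I*sqrt(61117670833826)/10578 ≈ 739.06*I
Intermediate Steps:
X = -437 (X = -190 - 247 = -437)
H = -23393639297/31734 (H = (-475/(-387) + 63/(-246)) + 899*(-820) = (-475*(-1/387) + 63*(-1/246)) - 737180 = (475/387 - 21/82) - 737180 = 30823/31734 - 737180 = -23393639297/31734 ≈ -7.3718e+5)
sqrt(D(X) + H) = sqrt((-437)**2 - 23393639297/31734) = sqrt(190969 - 23393639297/31734) = sqrt(-17333429051/31734) = I*sqrt(61117670833826)/10578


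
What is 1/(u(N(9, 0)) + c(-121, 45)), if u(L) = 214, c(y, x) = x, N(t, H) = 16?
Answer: 1/259 ≈ 0.0038610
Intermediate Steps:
1/(u(N(9, 0)) + c(-121, 45)) = 1/(214 + 45) = 1/259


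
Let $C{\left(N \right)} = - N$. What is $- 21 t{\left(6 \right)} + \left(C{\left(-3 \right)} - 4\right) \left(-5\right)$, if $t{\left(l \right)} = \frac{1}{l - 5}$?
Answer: $-16$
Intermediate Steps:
$t{\left(l \right)} = \frac{1}{-5 + l}$
$- 21 t{\left(6 \right)} + \left(C{\left(-3 \right)} - 4\right) \left(-5\right) = - \frac{21}{-5 + 6} + \left(\left(-1\right) \left(-3\right) - 4\right) \left(-5\right) = - \frac{21}{1} + \left(3 - 4\right) \left(-5\right) = \left(-21\right) 1 - -5 = -21 + 5 = -16$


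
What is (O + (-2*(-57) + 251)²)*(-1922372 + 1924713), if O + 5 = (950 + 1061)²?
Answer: 9779155281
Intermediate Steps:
O = 4044116 (O = -5 + (950 + 1061)² = -5 + 2011² = -5 + 4044121 = 4044116)
(O + (-2*(-57) + 251)²)*(-1922372 + 1924713) = (4044116 + (-2*(-57) + 251)²)*(-1922372 + 1924713) = (4044116 + (114 + 251)²)*2341 = (4044116 + 365²)*2341 = (4044116 + 133225)*2341 = 4177341*2341 = 9779155281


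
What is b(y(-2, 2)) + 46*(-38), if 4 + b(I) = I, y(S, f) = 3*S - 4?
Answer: -1762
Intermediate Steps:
y(S, f) = -4 + 3*S
b(I) = -4 + I
b(y(-2, 2)) + 46*(-38) = (-4 + (-4 + 3*(-2))) + 46*(-38) = (-4 + (-4 - 6)) - 1748 = (-4 - 10) - 1748 = -14 - 1748 = -1762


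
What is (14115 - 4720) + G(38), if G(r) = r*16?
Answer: 10003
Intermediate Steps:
G(r) = 16*r
(14115 - 4720) + G(38) = (14115 - 4720) + 16*38 = 9395 + 608 = 10003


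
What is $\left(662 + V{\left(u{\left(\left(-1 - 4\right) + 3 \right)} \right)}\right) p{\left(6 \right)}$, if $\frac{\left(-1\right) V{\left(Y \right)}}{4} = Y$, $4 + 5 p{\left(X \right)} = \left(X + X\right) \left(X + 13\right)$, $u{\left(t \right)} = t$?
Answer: $30016$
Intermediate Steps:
$p{\left(X \right)} = - \frac{4}{5} + \frac{2 X \left(13 + X\right)}{5}$ ($p{\left(X \right)} = - \frac{4}{5} + \frac{\left(X + X\right) \left(X + 13\right)}{5} = - \frac{4}{5} + \frac{2 X \left(13 + X\right)}{5}$)
$V{\left(Y \right)} = - 4 Y$
$\left(662 + V{\left(u{\left(\left(-1 - 4\right) + 3 \right)} \right)}\right) p{\left(6 \right)} = \left(662 - 4 \left(\left(-1 - 4\right) + 3\right)\right) \left(- \frac{4}{5} + \frac{2 \cdot 6^{2}}{5} + \frac{26}{5} \cdot 6\right) = \left(662 - 4 \left(-5 + 3\right)\right) \left(- \frac{4}{5} + \frac{2}{5} \cdot 36 + \frac{156}{5}\right) = \left(662 - -8\right) \left(- \frac{4}{5} + \frac{72}{5} + \frac{156}{5}\right) = \left(662 + 8\right) \frac{224}{5} = 670 \cdot \frac{224}{5} = 30016$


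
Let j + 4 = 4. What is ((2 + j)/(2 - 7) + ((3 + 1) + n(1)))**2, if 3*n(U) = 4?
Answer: 5476/225 ≈ 24.338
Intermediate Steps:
j = 0 (j = -4 + 4 = 0)
n(U) = 4/3 (n(U) = (1/3)*4 = 4/3)
((2 + j)/(2 - 7) + ((3 + 1) + n(1)))**2 = ((2 + 0)/(2 - 7) + ((3 + 1) + 4/3))**2 = (2/(-5) + (4 + 4/3))**2 = (2*(-1/5) + 16/3)**2 = (-2/5 + 16/3)**2 = (74/15)**2 = 5476/225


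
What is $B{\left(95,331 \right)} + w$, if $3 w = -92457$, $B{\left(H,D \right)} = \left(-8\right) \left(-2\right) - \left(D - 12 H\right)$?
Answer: $-29994$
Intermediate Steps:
$B{\left(H,D \right)} = 16 - D + 12 H$ ($B{\left(H,D \right)} = 16 - \left(D - 12 H\right) = 16 - D + 12 H$)
$w = -30819$ ($w = \frac{1}{3} \left(-92457\right) = -30819$)
$B{\left(95,331 \right)} + w = \left(16 - 331 + 12 \cdot 95\right) - 30819 = \left(16 - 331 + 1140\right) - 30819 = 825 - 30819 = -29994$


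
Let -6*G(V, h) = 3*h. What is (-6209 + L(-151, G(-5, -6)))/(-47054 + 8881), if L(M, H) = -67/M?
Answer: 937492/5764123 ≈ 0.16264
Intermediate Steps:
G(V, h) = -h/2
(-6209 + L(-151, G(-5, -6)))/(-47054 + 8881) = (-6209 - 67/(-151))/(-47054 + 8881) = (-6209 - 67*(-1/151))/(-38173) = (-6209 + 67/151)*(-1/38173) = -937492/151*(-1/38173) = 937492/5764123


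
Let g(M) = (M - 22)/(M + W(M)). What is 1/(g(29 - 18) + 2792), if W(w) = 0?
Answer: 1/2791 ≈ 0.00035829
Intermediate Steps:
g(M) = (-22 + M)/M (g(M) = (M - 22)/(M + 0) = (-22 + M)/M)
1/(g(29 - 18) + 2792) = 1/((-22 + (29 - 18))/(29 - 18) + 2792) = 1/((-22 + 11)/11 + 2792) = 1/((1/11)*(-11) + 2792) = 1/(-1 + 2792) = 1/2791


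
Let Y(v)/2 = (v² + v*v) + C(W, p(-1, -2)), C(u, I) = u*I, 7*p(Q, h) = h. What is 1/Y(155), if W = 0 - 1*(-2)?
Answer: 7/672692 ≈ 1.0406e-5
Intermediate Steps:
p(Q, h) = h/7
W = 2 (W = 0 + 2 = 2)
C(u, I) = I*u
Y(v) = -8/7 + 4*v² (Y(v) = 2*((v² + v*v) + ((⅐)*(-2))*2) = 2*((v² + v²) - 2/7*2) = 2*(2*v² - 4/7) = 2*(-4/7 + 2*v²) = -8/7 + 4*v²)
1/Y(155) = 1/(-8/7 + 4*155²) = 1/(-8/7 + 4*24025) = 1/(-8/7 + 96100) = 1/(672692/7) = 7/672692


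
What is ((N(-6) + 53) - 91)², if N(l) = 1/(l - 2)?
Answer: 93025/64 ≈ 1453.5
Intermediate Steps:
N(l) = 1/(-2 + l)
((N(-6) + 53) - 91)² = ((1/(-2 - 6) + 53) - 91)² = ((1/(-8) + 53) - 91)² = ((-⅛ + 53) - 91)² = (423/8 - 91)² = (-305/8)² = 93025/64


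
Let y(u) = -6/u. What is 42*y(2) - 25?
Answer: -151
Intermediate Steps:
42*y(2) - 25 = 42*(-6/2) - 25 = 42*(-6*½) - 25 = 42*(-3) - 25 = -126 - 25 = -151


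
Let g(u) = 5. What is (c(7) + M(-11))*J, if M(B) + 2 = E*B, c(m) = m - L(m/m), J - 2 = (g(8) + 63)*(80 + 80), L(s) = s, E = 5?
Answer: -554982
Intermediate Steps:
J = 10882 (J = 2 + (5 + 63)*(80 + 80) = 2 + 68*160 = 2 + 10880 = 10882)
c(m) = -1 + m (c(m) = m - m/m = m - 1*1 = m - 1 = -1 + m)
M(B) = -2 + 5*B
(c(7) + M(-11))*J = ((-1 + 7) + (-2 + 5*(-11)))*10882 = (6 + (-2 - 55))*10882 = (6 - 57)*10882 = -51*10882 = -554982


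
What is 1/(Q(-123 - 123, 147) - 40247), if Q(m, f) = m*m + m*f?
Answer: -1/15893 ≈ -6.2921e-5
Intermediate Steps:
Q(m, f) = m² + f*m
1/(Q(-123 - 123, 147) - 40247) = 1/((-123 - 123)*(147 + (-123 - 123)) - 40247) = 1/(-246*(147 - 246) - 40247) = 1/(-246*(-99) - 40247) = 1/(24354 - 40247) = 1/(-15893) = -1/15893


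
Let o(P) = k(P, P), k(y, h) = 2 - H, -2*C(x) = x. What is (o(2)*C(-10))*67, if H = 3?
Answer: -335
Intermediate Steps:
C(x) = -x/2
k(y, h) = -1 (k(y, h) = 2 - 1*3 = 2 - 3 = -1)
o(P) = -1
(o(2)*C(-10))*67 = -(-1)*(-10)/2*67 = -1*5*67 = -5*67 = -335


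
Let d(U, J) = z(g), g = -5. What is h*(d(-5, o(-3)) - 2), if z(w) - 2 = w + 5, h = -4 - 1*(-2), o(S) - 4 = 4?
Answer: 0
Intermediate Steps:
o(S) = 8 (o(S) = 4 + 4 = 8)
h = -2 (h = -4 + 2 = -2)
z(w) = 7 + w (z(w) = 2 + (w + 5) = 2 + (5 + w) = 7 + w)
d(U, J) = 2 (d(U, J) = 7 - 5 = 2)
h*(d(-5, o(-3)) - 2) = -2*(2 - 2) = -2*0 = 0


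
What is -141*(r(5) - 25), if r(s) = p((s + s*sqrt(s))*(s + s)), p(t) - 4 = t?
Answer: -4089 - 7050*sqrt(5) ≈ -19853.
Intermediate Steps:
p(t) = 4 + t
r(s) = 4 + 2*s*(s + s**(3/2)) (r(s) = 4 + (s + s*sqrt(s))*(s + s) = 4 + (s + s**(3/2))*(2*s) = 4 + 2*s*(s + s**(3/2)))
-141*(r(5) - 25) = -141*((4 + 2*5**2 + 2*5**(5/2)) - 25) = -141*((4 + 2*25 + 2*(25*sqrt(5))) - 25) = -141*((4 + 50 + 50*sqrt(5)) - 25) = -141*((54 + 50*sqrt(5)) - 25) = -141*(29 + 50*sqrt(5)) = -4089 - 7050*sqrt(5)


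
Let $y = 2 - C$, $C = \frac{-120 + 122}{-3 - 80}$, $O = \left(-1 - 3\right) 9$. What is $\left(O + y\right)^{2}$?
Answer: $\frac{7952400}{6889} \approx 1154.4$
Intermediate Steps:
$O = -36$ ($O = \left(-4\right) 9 = -36$)
$C = - \frac{2}{83}$ ($C = \frac{2}{-83} = 2 \left(- \frac{1}{83}\right) = - \frac{2}{83} \approx -0.024096$)
$y = \frac{168}{83}$ ($y = 2 - - \frac{2}{83} = 2 + \frac{2}{83} = \frac{168}{83} \approx 2.0241$)
$\left(O + y\right)^{2} = \left(-36 + \frac{168}{83}\right)^{2} = \left(- \frac{2820}{83}\right)^{2} = \frac{7952400}{6889}$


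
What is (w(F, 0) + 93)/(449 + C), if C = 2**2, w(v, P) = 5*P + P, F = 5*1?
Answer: 31/151 ≈ 0.20530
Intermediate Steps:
F = 5
w(v, P) = 6*P
C = 4
(w(F, 0) + 93)/(449 + C) = (6*0 + 93)/(449 + 4) = (0 + 93)/453 = 93*(1/453) = 31/151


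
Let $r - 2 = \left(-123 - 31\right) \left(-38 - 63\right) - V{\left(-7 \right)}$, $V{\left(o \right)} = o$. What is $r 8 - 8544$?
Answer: $115960$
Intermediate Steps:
$r = 15563$ ($r = 2 - \left(-7 - \left(-123 - 31\right) \left(-38 - 63\right)\right) = 2 + \left(\left(-154\right) \left(-101\right) + 7\right) = 2 + \left(15554 + 7\right) = 2 + 15561 = 15563$)
$r 8 - 8544 = 15563 \cdot 8 - 8544 = 124504 - 8544 = 115960$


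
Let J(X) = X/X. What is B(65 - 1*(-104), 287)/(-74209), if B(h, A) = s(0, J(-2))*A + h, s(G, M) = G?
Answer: -169/74209 ≈ -0.0022774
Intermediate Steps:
J(X) = 1
B(h, A) = h (B(h, A) = 0*A + h = 0 + h = h)
B(65 - 1*(-104), 287)/(-74209) = (65 - 1*(-104))/(-74209) = (65 + 104)*(-1/74209) = 169*(-1/74209) = -169/74209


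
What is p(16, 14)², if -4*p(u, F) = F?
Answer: 49/4 ≈ 12.250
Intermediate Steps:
p(u, F) = -F/4
p(16, 14)² = (-¼*14)² = (-7/2)² = 49/4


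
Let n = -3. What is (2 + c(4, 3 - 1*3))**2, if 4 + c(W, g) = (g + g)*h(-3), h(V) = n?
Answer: 4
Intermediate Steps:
h(V) = -3
c(W, g) = -4 - 6*g (c(W, g) = -4 + (g + g)*(-3) = -4 + (2*g)*(-3) = -4 - 6*g)
(2 + c(4, 3 - 1*3))**2 = (2 + (-4 - 6*(3 - 1*3)))**2 = (2 + (-4 - 6*(3 - 3)))**2 = (2 + (-4 - 6*0))**2 = (2 + (-4 + 0))**2 = (2 - 4)**2 = (-2)**2 = 4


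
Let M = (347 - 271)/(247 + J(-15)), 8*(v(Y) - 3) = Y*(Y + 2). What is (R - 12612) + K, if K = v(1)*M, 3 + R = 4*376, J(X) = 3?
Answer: -5554987/500 ≈ -11110.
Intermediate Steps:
v(Y) = 3 + Y*(2 + Y)/8 (v(Y) = 3 + (Y*(Y + 2))/8 = 3 + (Y*(2 + Y))/8 = 3 + Y*(2 + Y)/8)
M = 38/125 (M = (347 - 271)/(247 + 3) = 76/250 = 76*(1/250) = 38/125 ≈ 0.30400)
R = 1501 (R = -3 + 4*376 = -3 + 1504 = 1501)
K = 513/500 (K = (3 + (¼)*1 + (⅛)*1²)*(38/125) = (3 + ¼ + (⅛)*1)*(38/125) = (3 + ¼ + ⅛)*(38/125) = (27/8)*(38/125) = 513/500 ≈ 1.0260)
(R - 12612) + K = (1501 - 12612) + 513/500 = -11111 + 513/500 = -5554987/500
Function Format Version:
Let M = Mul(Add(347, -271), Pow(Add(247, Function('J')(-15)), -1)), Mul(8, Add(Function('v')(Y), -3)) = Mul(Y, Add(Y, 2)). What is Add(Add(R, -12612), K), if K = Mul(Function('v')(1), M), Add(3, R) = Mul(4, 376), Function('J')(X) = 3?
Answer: Rational(-5554987, 500) ≈ -11110.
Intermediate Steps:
Function('v')(Y) = Add(3, Mul(Rational(1, 8), Y, Add(2, Y))) (Function('v')(Y) = Add(3, Mul(Rational(1, 8), Mul(Y, Add(Y, 2)))) = Add(3, Mul(Rational(1, 8), Mul(Y, Add(2, Y)))) = Add(3, Mul(Rational(1, 8), Y, Add(2, Y))))
M = Rational(38, 125) (M = Mul(Add(347, -271), Pow(Add(247, 3), -1)) = Mul(76, Pow(250, -1)) = Mul(76, Rational(1, 250)) = Rational(38, 125) ≈ 0.30400)
R = 1501 (R = Add(-3, Mul(4, 376)) = Add(-3, 1504) = 1501)
K = Rational(513, 500) (K = Mul(Add(3, Mul(Rational(1, 4), 1), Mul(Rational(1, 8), Pow(1, 2))), Rational(38, 125)) = Mul(Add(3, Rational(1, 4), Mul(Rational(1, 8), 1)), Rational(38, 125)) = Mul(Add(3, Rational(1, 4), Rational(1, 8)), Rational(38, 125)) = Mul(Rational(27, 8), Rational(38, 125)) = Rational(513, 500) ≈ 1.0260)
Add(Add(R, -12612), K) = Add(Add(1501, -12612), Rational(513, 500)) = Add(-11111, Rational(513, 500)) = Rational(-5554987, 500)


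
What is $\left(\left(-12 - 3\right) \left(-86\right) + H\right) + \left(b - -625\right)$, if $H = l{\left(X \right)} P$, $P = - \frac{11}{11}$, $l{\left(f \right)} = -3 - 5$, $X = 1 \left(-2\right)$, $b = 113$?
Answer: $2036$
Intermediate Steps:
$X = -2$
$l{\left(f \right)} = -8$
$P = -1$ ($P = \left(-11\right) \frac{1}{11} = -1$)
$H = 8$ ($H = \left(-8\right) \left(-1\right) = 8$)
$\left(\left(-12 - 3\right) \left(-86\right) + H\right) + \left(b - -625\right) = \left(\left(-12 - 3\right) \left(-86\right) + 8\right) + \left(113 - -625\right) = \left(\left(-15\right) \left(-86\right) + 8\right) + \left(113 + 625\right) = \left(1290 + 8\right) + 738 = 1298 + 738 = 2036$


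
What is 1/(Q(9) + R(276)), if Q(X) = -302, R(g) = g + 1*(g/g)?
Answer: -1/25 ≈ -0.040000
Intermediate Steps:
R(g) = 1 + g (R(g) = g + 1*1 = g + 1 = 1 + g)
1/(Q(9) + R(276)) = 1/(-302 + (1 + 276)) = 1/(-302 + 277) = 1/(-25) = -1/25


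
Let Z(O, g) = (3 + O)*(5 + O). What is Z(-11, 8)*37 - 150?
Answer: 1626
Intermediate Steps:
Z(-11, 8)*37 - 150 = (15 + (-11)² + 8*(-11))*37 - 150 = (15 + 121 - 88)*37 - 150 = 48*37 - 150 = 1776 - 150 = 1626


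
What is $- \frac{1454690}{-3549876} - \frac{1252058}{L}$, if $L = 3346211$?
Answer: $\frac{19229501581}{539937914538} \approx 0.035614$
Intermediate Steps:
$- \frac{1454690}{-3549876} - \frac{1252058}{L} = - \frac{1454690}{-3549876} - \frac{1252058}{3346211} = \left(-1454690\right) \left(- \frac{1}{3549876}\right) - \frac{1252058}{3346211} = \frac{727345}{1774938} - \frac{1252058}{3346211} = \frac{19229501581}{539937914538}$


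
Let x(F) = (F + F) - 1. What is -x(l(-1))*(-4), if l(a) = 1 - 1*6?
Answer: -44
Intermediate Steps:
l(a) = -5 (l(a) = 1 - 6 = -5)
x(F) = -1 + 2*F (x(F) = 2*F - 1 = -1 + 2*F)
-x(l(-1))*(-4) = -(-1 + 2*(-5))*(-4) = -(-1 - 10)*(-4) = -1*(-11)*(-4) = 11*(-4) = -44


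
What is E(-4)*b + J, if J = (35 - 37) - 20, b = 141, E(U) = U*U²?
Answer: -9046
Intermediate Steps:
E(U) = U³
J = -22 (J = -2 - 20 = -22)
E(-4)*b + J = (-4)³*141 - 22 = -64*141 - 22 = -9024 - 22 = -9046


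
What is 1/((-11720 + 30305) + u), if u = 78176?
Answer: 1/96761 ≈ 1.0335e-5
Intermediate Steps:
1/((-11720 + 30305) + u) = 1/((-11720 + 30305) + 78176) = 1/(18585 + 78176) = 1/96761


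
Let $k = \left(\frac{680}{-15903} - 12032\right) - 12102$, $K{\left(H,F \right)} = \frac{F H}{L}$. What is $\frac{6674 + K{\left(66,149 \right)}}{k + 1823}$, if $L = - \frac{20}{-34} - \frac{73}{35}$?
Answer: $- \frac{1701032}{354812513} \approx -0.0047942$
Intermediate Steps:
$L = - \frac{891}{595}$ ($L = \left(-20\right) \left(- \frac{1}{34}\right) - \frac{73}{35} = \frac{10}{17} - \frac{73}{35} = - \frac{891}{595} \approx -1.4975$)
$K{\left(H,F \right)} = - \frac{595 F H}{891}$ ($K{\left(H,F \right)} = \frac{F H}{- \frac{891}{595}} = F H \left(- \frac{595}{891}\right) = - \frac{595 F H}{891}$)
$k = - \frac{383803682}{15903}$ ($k = \left(680 \left(- \frac{1}{15903}\right) - 12032\right) - 12102 = \left(- \frac{680}{15903} - 12032\right) - 12102 = - \frac{191345576}{15903} - 12102 = - \frac{383803682}{15903} \approx -24134.0$)
$\frac{6674 + K{\left(66,149 \right)}}{k + 1823} = \frac{6674 - \frac{88655}{891} \cdot 66}{- \frac{383803682}{15903} + 1823} = \frac{6674 - \frac{177310}{27}}{- \frac{354812513}{15903}} = \frac{2888}{27} \left(- \frac{15903}{354812513}\right) = - \frac{1701032}{354812513}$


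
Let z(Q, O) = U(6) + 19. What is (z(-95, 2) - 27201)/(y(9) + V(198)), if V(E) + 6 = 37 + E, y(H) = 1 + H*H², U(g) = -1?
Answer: -27183/959 ≈ -28.345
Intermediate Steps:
z(Q, O) = 18 (z(Q, O) = -1 + 19 = 18)
y(H) = 1 + H³
V(E) = 31 + E (V(E) = -6 + (37 + E) = 31 + E)
(z(-95, 2) - 27201)/(y(9) + V(198)) = (18 - 27201)/((1 + 9³) + (31 + 198)) = -27183/((1 + 729) + 229) = -27183/(730 + 229) = -27183/959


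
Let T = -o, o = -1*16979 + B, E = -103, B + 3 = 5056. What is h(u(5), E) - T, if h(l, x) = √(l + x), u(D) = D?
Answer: -11926 + 7*I*√2 ≈ -11926.0 + 9.8995*I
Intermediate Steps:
B = 5053 (B = -3 + 5056 = 5053)
o = -11926 (o = -1*16979 + 5053 = -16979 + 5053 = -11926)
T = 11926 (T = -1*(-11926) = 11926)
h(u(5), E) - T = √(5 - 103) - 1*11926 = √(-98) - 11926 = 7*I*√2 - 11926 = -11926 + 7*I*√2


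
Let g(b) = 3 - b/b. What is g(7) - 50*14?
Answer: -698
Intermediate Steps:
g(b) = 2 (g(b) = 3 - 1*1 = 3 - 1 = 2)
g(7) - 50*14 = 2 - 50*14 = 2 - 700 = -698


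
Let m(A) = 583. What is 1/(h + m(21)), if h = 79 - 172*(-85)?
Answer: 1/15282 ≈ 6.5436e-5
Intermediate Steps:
h = 14699 (h = 79 + 14620 = 14699)
1/(h + m(21)) = 1/(14699 + 583) = 1/15282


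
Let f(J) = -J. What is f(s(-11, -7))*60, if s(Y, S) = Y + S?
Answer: 1080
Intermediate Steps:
s(Y, S) = S + Y
f(s(-11, -7))*60 = -(-7 - 11)*60 = -1*(-18)*60 = 18*60 = 1080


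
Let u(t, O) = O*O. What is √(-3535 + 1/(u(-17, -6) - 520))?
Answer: I*√1710941/22 ≈ 59.456*I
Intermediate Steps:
u(t, O) = O²
√(-3535 + 1/(u(-17, -6) - 520)) = √(-3535 + 1/((-6)² - 520)) = √(-3535 + 1/(36 - 520)) = √(-3535 + 1/(-484)) = √(-3535 - 1/484) = √(-1710941/484) = I*√1710941/22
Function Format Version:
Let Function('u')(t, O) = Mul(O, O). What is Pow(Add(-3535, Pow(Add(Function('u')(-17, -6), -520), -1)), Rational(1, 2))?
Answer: Mul(Rational(1, 22), I, Pow(1710941, Rational(1, 2))) ≈ Mul(59.456, I)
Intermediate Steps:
Function('u')(t, O) = Pow(O, 2)
Pow(Add(-3535, Pow(Add(Function('u')(-17, -6), -520), -1)), Rational(1, 2)) = Pow(Add(-3535, Pow(Add(Pow(-6, 2), -520), -1)), Rational(1, 2)) = Pow(Add(-3535, Pow(Add(36, -520), -1)), Rational(1, 2)) = Pow(Add(-3535, Pow(-484, -1)), Rational(1, 2)) = Pow(Add(-3535, Rational(-1, 484)), Rational(1, 2)) = Pow(Rational(-1710941, 484), Rational(1, 2)) = Mul(Rational(1, 22), I, Pow(1710941, Rational(1, 2)))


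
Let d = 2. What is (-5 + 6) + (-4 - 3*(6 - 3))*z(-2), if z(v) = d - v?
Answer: -51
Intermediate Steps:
z(v) = 2 - v
(-5 + 6) + (-4 - 3*(6 - 3))*z(-2) = (-5 + 6) + (-4 - 3*(6 - 3))*(2 - 1*(-2)) = 1 + (-4 - 3*3)*(2 + 2) = 1 + (-4 - 1*9)*4 = 1 + (-4 - 9)*4 = 1 - 13*4 = 1 - 52 = -51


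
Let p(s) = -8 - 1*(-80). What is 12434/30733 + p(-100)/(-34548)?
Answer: 35613088/88480307 ≈ 0.40250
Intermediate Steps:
p(s) = 72 (p(s) = -8 + 80 = 72)
12434/30733 + p(-100)/(-34548) = 12434/30733 + 72/(-34548) = 12434*(1/30733) + 72*(-1/34548) = 12434/30733 - 6/2879 = 35613088/88480307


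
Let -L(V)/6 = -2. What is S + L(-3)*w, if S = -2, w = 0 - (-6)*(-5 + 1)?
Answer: -290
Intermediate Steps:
L(V) = 12 (L(V) = -6*(-2) = 12)
w = -24 (w = 0 - (-6)*(-4) = 0 - 2*12 = 0 - 24 = -24)
S + L(-3)*w = -2 + 12*(-24) = -2 - 288 = -290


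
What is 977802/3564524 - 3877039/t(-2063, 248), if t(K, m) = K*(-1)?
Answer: -6908890679455/3676806506 ≈ -1879.0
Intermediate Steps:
t(K, m) = -K
977802/3564524 - 3877039/t(-2063, 248) = 977802/3564524 - 3877039/((-1*(-2063))) = 977802*(1/3564524) - 3877039/2063 = 488901/1782262 - 3877039*1/2063 = 488901/1782262 - 3877039/2063 = -6908890679455/3676806506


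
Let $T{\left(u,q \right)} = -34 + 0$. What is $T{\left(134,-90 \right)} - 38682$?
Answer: $-38716$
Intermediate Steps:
$T{\left(u,q \right)} = -34$
$T{\left(134,-90 \right)} - 38682 = -34 - 38682 = -38716$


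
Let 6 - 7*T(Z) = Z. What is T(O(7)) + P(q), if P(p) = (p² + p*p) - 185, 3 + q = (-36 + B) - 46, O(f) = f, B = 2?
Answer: 95150/7 ≈ 13593.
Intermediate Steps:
q = -83 (q = -3 + ((-36 + 2) - 46) = -3 + (-34 - 46) = -3 - 80 = -83)
T(Z) = 6/7 - Z/7
P(p) = -185 + 2*p² (P(p) = (p² + p²) - 185 = 2*p² - 185 = -185 + 2*p²)
T(O(7)) + P(q) = (6/7 - ⅐*7) + (-185 + 2*(-83)²) = (6/7 - 1) + (-185 + 2*6889) = -⅐ + (-185 + 13778) = -⅐ + 13593 = 95150/7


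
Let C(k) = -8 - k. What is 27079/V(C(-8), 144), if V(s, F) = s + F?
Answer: 27079/144 ≈ 188.05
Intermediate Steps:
V(s, F) = F + s
27079/V(C(-8), 144) = 27079/(144 + (-8 - 1*(-8))) = 27079/(144 + (-8 + 8)) = 27079/(144 + 0) = 27079/144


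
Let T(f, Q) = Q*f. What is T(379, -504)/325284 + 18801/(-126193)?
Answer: -2518378881/3420713651 ≈ -0.73621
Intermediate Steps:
T(379, -504)/325284 + 18801/(-126193) = -504*379/325284 + 18801/(-126193) = -191016*1/325284 + 18801*(-1/126193) = -15918/27107 - 18801/126193 = -2518378881/3420713651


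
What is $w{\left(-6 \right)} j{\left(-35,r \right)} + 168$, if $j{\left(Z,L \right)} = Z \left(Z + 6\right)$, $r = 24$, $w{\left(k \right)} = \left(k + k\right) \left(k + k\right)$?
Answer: $146328$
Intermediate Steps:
$w{\left(k \right)} = 4 k^{2}$ ($w{\left(k \right)} = 2 k 2 k = 4 k^{2}$)
$j{\left(Z,L \right)} = Z \left(6 + Z\right)$
$w{\left(-6 \right)} j{\left(-35,r \right)} + 168 = 4 \left(-6\right)^{2} \left(- 35 \left(6 - 35\right)\right) + 168 = 4 \cdot 36 \left(\left(-35\right) \left(-29\right)\right) + 168 = 144 \cdot 1015 + 168 = 146160 + 168 = 146328$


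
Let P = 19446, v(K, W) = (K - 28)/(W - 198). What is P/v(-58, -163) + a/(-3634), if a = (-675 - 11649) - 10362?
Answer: 6378163200/78131 ≈ 81634.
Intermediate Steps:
a = -22686 (a = -12324 - 10362 = -22686)
v(K, W) = (-28 + K)/(-198 + W)
P/v(-58, -163) + a/(-3634) = 19446/(((-28 - 58)/(-198 - 163))) - 22686/(-3634) = 19446/((-86/(-361))) - 22686*(-1/3634) = 19446/((-1/361*(-86))) + 11343/1817 = 19446/(86/361) + 11343/1817 = 19446*(361/86) + 11343/1817 = 3510003/43 + 11343/1817 = 6378163200/78131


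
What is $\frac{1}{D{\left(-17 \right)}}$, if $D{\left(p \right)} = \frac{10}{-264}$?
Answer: $- \frac{132}{5} \approx -26.4$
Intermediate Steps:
$D{\left(p \right)} = - \frac{5}{132}$ ($D{\left(p \right)} = 10 \left(- \frac{1}{264}\right) = - \frac{5}{132}$)
$\frac{1}{D{\left(-17 \right)}} = \frac{1}{- \frac{5}{132}} = - \frac{132}{5}$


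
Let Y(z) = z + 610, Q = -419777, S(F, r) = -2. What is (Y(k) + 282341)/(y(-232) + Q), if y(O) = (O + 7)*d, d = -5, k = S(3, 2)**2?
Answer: -282955/418652 ≈ -0.67587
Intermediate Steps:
k = 4 (k = (-2)**2 = 4)
y(O) = -35 - 5*O (y(O) = (O + 7)*(-5) = (7 + O)*(-5) = -35 - 5*O)
Y(z) = 610 + z
(Y(k) + 282341)/(y(-232) + Q) = ((610 + 4) + 282341)/((-35 - 5*(-232)) - 419777) = (614 + 282341)/((-35 + 1160) - 419777) = 282955/(1125 - 419777) = 282955/(-418652) = 282955*(-1/418652) = -282955/418652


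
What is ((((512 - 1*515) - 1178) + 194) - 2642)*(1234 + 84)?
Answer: -4783022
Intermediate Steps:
((((512 - 1*515) - 1178) + 194) - 2642)*(1234 + 84) = ((((512 - 515) - 1178) + 194) - 2642)*1318 = (((-3 - 1178) + 194) - 2642)*1318 = ((-1181 + 194) - 2642)*1318 = (-987 - 2642)*1318 = -3629*1318 = -4783022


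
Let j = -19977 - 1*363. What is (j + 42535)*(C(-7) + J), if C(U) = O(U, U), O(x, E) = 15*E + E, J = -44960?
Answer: -1000373040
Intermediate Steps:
O(x, E) = 16*E
C(U) = 16*U
j = -20340 (j = -19977 - 363 = -20340)
(j + 42535)*(C(-7) + J) = (-20340 + 42535)*(16*(-7) - 44960) = 22195*(-112 - 44960) = 22195*(-45072) = -1000373040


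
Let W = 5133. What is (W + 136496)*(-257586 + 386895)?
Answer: 18313904361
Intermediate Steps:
(W + 136496)*(-257586 + 386895) = (5133 + 136496)*(-257586 + 386895) = 141629*129309 = 18313904361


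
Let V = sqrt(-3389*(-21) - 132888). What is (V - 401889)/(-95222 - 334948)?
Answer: 133963/143390 - I*sqrt(61719)/430170 ≈ 0.93426 - 0.00057752*I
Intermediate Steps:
V = I*sqrt(61719) (V = sqrt(71169 - 132888) = sqrt(-61719) = I*sqrt(61719) ≈ 248.43*I)
(V - 401889)/(-95222 - 334948) = (I*sqrt(61719) - 401889)/(-95222 - 334948) = (-401889 + I*sqrt(61719))/(-430170) = (-401889 + I*sqrt(61719))*(-1/430170) = 133963/143390 - I*sqrt(61719)/430170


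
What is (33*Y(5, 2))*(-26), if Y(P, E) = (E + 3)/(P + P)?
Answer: -429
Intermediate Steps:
Y(P, E) = (3 + E)/(2*P) (Y(P, E) = (3 + E)/((2*P)) = (3 + E)*(1/(2*P)) = (3 + E)/(2*P))
(33*Y(5, 2))*(-26) = (33*((½)*(3 + 2)/5))*(-26) = (33*((½)*(⅕)*5))*(-26) = (33*(½))*(-26) = (33/2)*(-26) = -429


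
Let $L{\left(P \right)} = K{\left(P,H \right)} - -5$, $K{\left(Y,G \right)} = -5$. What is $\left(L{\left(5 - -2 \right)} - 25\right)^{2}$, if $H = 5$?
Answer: $625$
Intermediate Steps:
$L{\left(P \right)} = 0$ ($L{\left(P \right)} = -5 - -5 = -5 + 5 = 0$)
$\left(L{\left(5 - -2 \right)} - 25\right)^{2} = \left(0 - 25\right)^{2} = \left(-25\right)^{2} = 625$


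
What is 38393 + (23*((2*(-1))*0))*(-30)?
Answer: 38393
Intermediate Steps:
38393 + (23*((2*(-1))*0))*(-30) = 38393 + (23*(-2*0))*(-30) = 38393 + (23*0)*(-30) = 38393 + 0*(-30) = 38393 + 0 = 38393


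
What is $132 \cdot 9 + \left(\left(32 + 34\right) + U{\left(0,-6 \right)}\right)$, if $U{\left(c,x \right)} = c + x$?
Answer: $1248$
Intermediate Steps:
$132 \cdot 9 + \left(\left(32 + 34\right) + U{\left(0,-6 \right)}\right) = 132 \cdot 9 + \left(\left(32 + 34\right) + \left(0 - 6\right)\right) = 1188 + \left(66 - 6\right) = 1188 + 60 = 1248$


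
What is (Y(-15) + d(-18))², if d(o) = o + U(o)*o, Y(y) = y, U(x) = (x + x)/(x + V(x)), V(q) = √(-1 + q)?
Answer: 9*(9108*√19 + 169097*I)/(36*√19 + 305*I) ≈ 4422.0 + 1103.6*I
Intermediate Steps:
U(x) = 2*x/(x + √(-1 + x)) (U(x) = (x + x)/(x + √(-1 + x)) = (2*x)/(x + √(-1 + x)) = 2*x/(x + √(-1 + x)))
d(o) = o + 2*o²/(o + √(-1 + o)) (d(o) = o + (2*o/(o + √(-1 + o)))*o = o + 2*o²/(o + √(-1 + o)))
(Y(-15) + d(-18))² = (-15 - 18*(√(-1 - 18) + 3*(-18))/(-18 + √(-1 - 18)))² = (-15 - 18*(√(-19) - 54)/(-18 + √(-19)))² = (-15 - 18*(I*√19 - 54)/(-18 + I*√19))² = (-15 - 18*(-54 + I*√19)/(-18 + I*√19))²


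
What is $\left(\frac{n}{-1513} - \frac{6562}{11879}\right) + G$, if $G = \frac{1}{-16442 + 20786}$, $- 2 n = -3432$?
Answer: $- \frac{131660265553}{78074394888} \approx -1.6863$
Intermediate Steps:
$n = 1716$ ($n = \left(- \frac{1}{2}\right) \left(-3432\right) = 1716$)
$G = \frac{1}{4344} \approx 0.0002302$
$\left(\frac{n}{-1513} - \frac{6562}{11879}\right) + G = \left(\frac{1716}{-1513} - \frac{6562}{11879}\right) + \frac{1}{4344} = \left(1716 \left(- \frac{1}{1513}\right) - \frac{6562}{11879}\right) + \frac{1}{4344} = \left(- \frac{1716}{1513} - \frac{6562}{11879}\right) + \frac{1}{4344} = - \frac{30312670}{17972927} + \frac{1}{4344} = - \frac{131660265553}{78074394888}$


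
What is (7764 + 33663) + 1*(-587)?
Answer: 40840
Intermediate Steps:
(7764 + 33663) + 1*(-587) = 41427 - 587 = 40840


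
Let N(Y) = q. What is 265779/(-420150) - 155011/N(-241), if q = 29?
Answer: -21711859747/4061450 ≈ -5345.8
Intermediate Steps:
N(Y) = 29
265779/(-420150) - 155011/N(-241) = 265779/(-420150) - 155011/29 = 265779*(-1/420150) - 155011*1/29 = -88593/140050 - 155011/29 = -21711859747/4061450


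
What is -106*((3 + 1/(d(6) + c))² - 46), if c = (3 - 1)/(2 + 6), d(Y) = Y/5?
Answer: 2887122/841 ≈ 3433.0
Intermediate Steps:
d(Y) = Y/5 (d(Y) = Y*(⅕) = Y/5)
c = ¼ (c = 2/8 = 2*(⅛) = ¼ ≈ 0.25000)
-106*((3 + 1/(d(6) + c))² - 46) = -106*((3 + 1/((⅕)*6 + ¼))² - 46) = -106*((3 + 1/(6/5 + ¼))² - 46) = -106*((3 + 1/(29/20))² - 46) = -106*((3 + 20/29)² - 46) = -106*((107/29)² - 46) = -106*(11449/841 - 46) = -106*(-27237/841) = 2887122/841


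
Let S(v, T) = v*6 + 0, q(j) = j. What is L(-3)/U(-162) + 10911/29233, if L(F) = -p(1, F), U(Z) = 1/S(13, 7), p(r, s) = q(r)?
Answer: -2269263/29233 ≈ -77.627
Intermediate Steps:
p(r, s) = r
S(v, T) = 6*v (S(v, T) = 6*v + 0 = 6*v)
U(Z) = 1/78 (U(Z) = 1/(6*13) = 1/78)
L(F) = -1 (L(F) = -1*1 = -1)
L(-3)/U(-162) + 10911/29233 = -1/1/78 + 10911/29233 = -1*78 + 10911*(1/29233) = -78 + 10911/29233 = -2269263/29233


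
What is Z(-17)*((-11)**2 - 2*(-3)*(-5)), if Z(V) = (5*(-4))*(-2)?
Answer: 3640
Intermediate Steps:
Z(V) = 40 (Z(V) = -20*(-2) = 40)
Z(-17)*((-11)**2 - 2*(-3)*(-5)) = 40*((-11)**2 - 2*(-3)*(-5)) = 40*(121 + 6*(-5)) = 40*(121 - 30) = 40*91 = 3640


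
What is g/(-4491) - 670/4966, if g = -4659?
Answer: 3354604/3717051 ≈ 0.90249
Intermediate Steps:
g/(-4491) - 670/4966 = -4659/(-4491) - 670/4966 = -4659*(-1/4491) - 670*1/4966 = 1553/1497 - 335/2483 = 3354604/3717051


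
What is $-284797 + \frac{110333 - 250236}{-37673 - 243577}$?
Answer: $- \frac{80099016347}{281250} \approx -2.848 \cdot 10^{5}$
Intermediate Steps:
$-284797 + \frac{110333 - 250236}{-37673 - 243577} = -284797 - \frac{139903}{-281250} = -284797 - - \frac{139903}{281250} = -284797 + \frac{139903}{281250} = - \frac{80099016347}{281250}$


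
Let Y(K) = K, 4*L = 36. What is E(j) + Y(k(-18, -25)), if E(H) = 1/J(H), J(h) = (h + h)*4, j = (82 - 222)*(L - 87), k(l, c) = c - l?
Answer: -611519/87360 ≈ -7.0000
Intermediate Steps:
L = 9 (L = (¼)*36 = 9)
j = 10920 (j = (82 - 222)*(9 - 87) = -140*(-78) = 10920)
J(h) = 8*h (J(h) = (2*h)*4 = 8*h)
E(H) = 1/(8*H)
E(j) + Y(k(-18, -25)) = (⅛)/10920 + (-25 - 1*(-18)) = (⅛)*(1/10920) + (-25 + 18) = 1/87360 - 7 = -611519/87360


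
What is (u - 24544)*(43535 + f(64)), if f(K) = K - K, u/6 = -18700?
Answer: -5953150040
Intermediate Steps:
u = -112200 (u = 6*(-18700) = -112200)
f(K) = 0
(u - 24544)*(43535 + f(64)) = (-112200 - 24544)*(43535 + 0) = -136744*43535 = -5953150040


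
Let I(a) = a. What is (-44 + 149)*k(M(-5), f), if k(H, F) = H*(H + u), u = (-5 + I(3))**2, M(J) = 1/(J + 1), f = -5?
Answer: -1575/16 ≈ -98.438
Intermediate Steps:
M(J) = 1/(1 + J)
u = 4 (u = (-5 + 3)**2 = (-2)**2 = 4)
k(H, F) = H*(4 + H) (k(H, F) = H*(H + 4) = H*(4 + H))
(-44 + 149)*k(M(-5), f) = (-44 + 149)*((4 + 1/(1 - 5))/(1 - 5)) = 105*((4 + 1/(-4))/(-4)) = 105*(-(4 - 1/4)/4) = 105*(-1/4*15/4) = 105*(-15/16) = -1575/16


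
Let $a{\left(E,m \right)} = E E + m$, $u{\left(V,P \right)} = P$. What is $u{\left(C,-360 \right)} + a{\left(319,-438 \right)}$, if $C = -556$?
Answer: $100963$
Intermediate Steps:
$a{\left(E,m \right)} = m + E^{2}$ ($a{\left(E,m \right)} = E^{2} + m = m + E^{2}$)
$u{\left(C,-360 \right)} + a{\left(319,-438 \right)} = -360 - \left(438 - 319^{2}\right) = -360 + \left(-438 + 101761\right) = -360 + 101323 = 100963$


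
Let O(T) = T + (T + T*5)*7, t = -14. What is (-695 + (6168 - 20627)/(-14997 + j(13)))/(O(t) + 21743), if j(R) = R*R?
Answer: -10291001/313478748 ≈ -0.032828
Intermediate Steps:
j(R) = R**2
O(T) = 43*T (O(T) = T + (T + 5*T)*7 = T + (6*T)*7 = T + 42*T = 43*T)
(-695 + (6168 - 20627)/(-14997 + j(13)))/(O(t) + 21743) = (-695 + (6168 - 20627)/(-14997 + 13**2))/(43*(-14) + 21743) = (-695 - 14459/(-14997 + 169))/(-602 + 21743) = (-695 - 14459/(-14828))/21141 = (-695 - 14459*(-1/14828))*(1/21141) = (-695 + 14459/14828)*(1/21141) = -10291001/14828*1/21141 = -10291001/313478748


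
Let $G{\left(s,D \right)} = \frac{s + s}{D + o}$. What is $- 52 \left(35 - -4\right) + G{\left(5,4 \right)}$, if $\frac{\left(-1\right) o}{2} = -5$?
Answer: $- \frac{14191}{7} \approx -2027.3$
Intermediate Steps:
$o = 10$ ($o = \left(-2\right) \left(-5\right) = 10$)
$G{\left(s,D \right)} = \frac{2 s}{10 + D}$ ($G{\left(s,D \right)} = \frac{s + s}{D + 10} = \frac{2 s}{10 + D}$)
$- 52 \left(35 - -4\right) + G{\left(5,4 \right)} = - 52 \left(35 - -4\right) + 2 \cdot 5 \frac{1}{10 + 4} = - 52 \left(35 + 4\right) + 2 \cdot 5 \cdot \frac{1}{14} = \left(-52\right) 39 + 2 \cdot 5 \cdot \frac{1}{14} = -2028 + \frac{5}{7} = - \frac{14191}{7}$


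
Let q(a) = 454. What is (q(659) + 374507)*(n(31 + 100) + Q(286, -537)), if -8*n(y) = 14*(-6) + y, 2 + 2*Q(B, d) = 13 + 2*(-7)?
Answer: -22122699/8 ≈ -2.7653e+6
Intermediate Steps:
Q(B, d) = -3/2 (Q(B, d) = -1 + (13 + 2*(-7))/2 = -1 + (13 - 14)/2 = -1 + (½)*(-1) = -1 - ½ = -3/2)
n(y) = 21/2 - y/8 (n(y) = -(14*(-6) + y)/8 = -(-84 + y)/8 = 21/2 - y/8)
(q(659) + 374507)*(n(31 + 100) + Q(286, -537)) = (454 + 374507)*((21/2 - (31 + 100)/8) - 3/2) = 374961*((21/2 - ⅛*131) - 3/2) = 374961*((21/2 - 131/8) - 3/2) = 374961*(-47/8 - 3/2) = 374961*(-59/8) = -22122699/8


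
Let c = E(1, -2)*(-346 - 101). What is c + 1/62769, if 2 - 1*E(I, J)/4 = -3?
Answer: -561154859/62769 ≈ -8940.0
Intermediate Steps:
E(I, J) = 20 (E(I, J) = 8 - 4*(-3) = 8 + 12 = 20)
c = -8940 (c = 20*(-346 - 101) = 20*(-447) = -8940)
c + 1/62769 = -8940 + 1/62769 = -561154859/62769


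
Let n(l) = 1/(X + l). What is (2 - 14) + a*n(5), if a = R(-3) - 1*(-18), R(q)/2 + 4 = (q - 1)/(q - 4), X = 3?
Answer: -297/28 ≈ -10.607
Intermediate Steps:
R(q) = -8 + 2*(-1 + q)/(-4 + q) (R(q) = -8 + 2*((q - 1)/(q - 4)) = -8 + 2*((-1 + q)/(-4 + q)) = -8 + 2*(-1 + q)/(-4 + q))
n(l) = 1/(3 + l)
a = 78/7 (a = 6*(5 - 1*(-3))/(-4 - 3) - 1*(-18) = 6*(5 + 3)/(-7) + 18 = 6*(-1/7)*8 + 18 = -48/7 + 18 = 78/7 ≈ 11.143)
(2 - 14) + a*n(5) = (2 - 14) + 78/(7*(3 + 5)) = -12 + (78/7)/8 = -12 + (78/7)*(1/8) = -12 + 39/28 = -297/28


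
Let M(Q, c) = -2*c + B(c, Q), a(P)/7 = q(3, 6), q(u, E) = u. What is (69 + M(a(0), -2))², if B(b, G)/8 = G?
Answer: 58081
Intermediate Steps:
a(P) = 21 (a(P) = 7*3 = 21)
B(b, G) = 8*G
M(Q, c) = -2*c + 8*Q
(69 + M(a(0), -2))² = (69 + (-2*(-2) + 8*21))² = (69 + (4 + 168))² = (69 + 172)² = 241² = 58081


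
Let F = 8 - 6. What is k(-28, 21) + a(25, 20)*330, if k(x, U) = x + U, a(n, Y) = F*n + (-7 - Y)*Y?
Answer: -161707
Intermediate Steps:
F = 2
a(n, Y) = 2*n + Y*(-7 - Y) (a(n, Y) = 2*n + (-7 - Y)*Y = 2*n + Y*(-7 - Y))
k(x, U) = U + x
k(-28, 21) + a(25, 20)*330 = (21 - 28) + (-1*20**2 - 7*20 + 2*25)*330 = -7 + (-1*400 - 140 + 50)*330 = -7 + (-400 - 140 + 50)*330 = -7 - 490*330 = -7 - 161700 = -161707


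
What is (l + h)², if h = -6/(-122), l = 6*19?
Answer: 48399849/3721 ≈ 13007.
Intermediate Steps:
l = 114
h = 3/61 (h = -6*(-1/122) = 3/61 ≈ 0.049180)
(l + h)² = (114 + 3/61)² = (6957/61)² = 48399849/3721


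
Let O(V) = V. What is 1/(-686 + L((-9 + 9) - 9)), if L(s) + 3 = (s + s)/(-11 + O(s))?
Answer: -10/6881 ≈ -0.0014533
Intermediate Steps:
L(s) = -3 + 2*s/(-11 + s) (L(s) = -3 + (s + s)/(-11 + s) = -3 + (2*s)/(-11 + s) = -3 + 2*s/(-11 + s))
1/(-686 + L((-9 + 9) - 9)) = 1/(-686 + (33 - ((-9 + 9) - 9))/(-11 + ((-9 + 9) - 9))) = 1/(-686 + (33 - (0 - 9))/(-11 + (0 - 9))) = 1/(-686 + (33 - 1*(-9))/(-11 - 9)) = 1/(-686 + (33 + 9)/(-20)) = 1/(-686 - 1/20*42) = 1/(-686 - 21/10) = 1/(-6881/10) = -10/6881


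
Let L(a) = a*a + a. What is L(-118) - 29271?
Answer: -15465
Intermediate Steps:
L(a) = a + a² (L(a) = a² + a = a + a²)
L(-118) - 29271 = -118*(1 - 118) - 29271 = -118*(-117) - 29271 = 13806 - 29271 = -15465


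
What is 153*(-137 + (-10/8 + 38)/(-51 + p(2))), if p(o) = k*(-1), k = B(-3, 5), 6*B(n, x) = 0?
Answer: -84285/4 ≈ -21071.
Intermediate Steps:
B(n, x) = 0 (B(n, x) = (⅙)*0 = 0)
k = 0
p(o) = 0 (p(o) = 0*(-1) = 0)
153*(-137 + (-10/8 + 38)/(-51 + p(2))) = 153*(-137 + (-10/8 + 38)/(-51 + 0)) = 153*(-137 + (-10*⅛ + 38)/(-51)) = 153*(-137 + (-5/4 + 38)*(-1/51)) = 153*(-137 + (147/4)*(-1/51)) = 153*(-137 - 49/68) = 153*(-9365/68) = -84285/4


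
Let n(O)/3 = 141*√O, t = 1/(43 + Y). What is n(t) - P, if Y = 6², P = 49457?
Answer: -49457 + 423*√79/79 ≈ -49409.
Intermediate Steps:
Y = 36
t = 1/79 (t = 1/(43 + 36) = 1/79 ≈ 0.012658)
n(O) = 423*√O (n(O) = 3*(141*√O) = 423*√O)
n(t) - P = 423*√(1/79) - 1*49457 = 423*(√79/79) - 49457 = 423*√79/79 - 49457 = -49457 + 423*√79/79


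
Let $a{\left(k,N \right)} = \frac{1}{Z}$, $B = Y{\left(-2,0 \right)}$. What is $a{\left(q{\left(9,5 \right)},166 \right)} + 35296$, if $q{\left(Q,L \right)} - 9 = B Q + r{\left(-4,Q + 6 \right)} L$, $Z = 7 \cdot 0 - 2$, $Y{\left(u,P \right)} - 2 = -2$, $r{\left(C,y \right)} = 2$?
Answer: $\frac{70591}{2} \approx 35296.0$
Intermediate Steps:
$Y{\left(u,P \right)} = 0$ ($Y{\left(u,P \right)} = 2 - 2 = 0$)
$B = 0$
$Z = -2$ ($Z = 0 - 2 = -2$)
$q{\left(Q,L \right)} = 9 + 2 L$ ($q{\left(Q,L \right)} = 9 + \left(0 Q + 2 L\right) = 9 + \left(0 + 2 L\right) = 9 + 2 L$)
$a{\left(k,N \right)} = - \frac{1}{2}$ ($a{\left(k,N \right)} = \frac{1}{-2} = - \frac{1}{2}$)
$a{\left(q{\left(9,5 \right)},166 \right)} + 35296 = - \frac{1}{2} + 35296 = \frac{70591}{2}$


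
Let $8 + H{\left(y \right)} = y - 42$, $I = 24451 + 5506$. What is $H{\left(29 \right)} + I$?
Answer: $29936$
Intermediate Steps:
$I = 29957$
$H{\left(y \right)} = -50 + y$ ($H{\left(y \right)} = -8 + \left(y - 42\right) = -8 + \left(-42 + y\right) = -50 + y$)
$H{\left(29 \right)} + I = \left(-50 + 29\right) + 29957 = -21 + 29957 = 29936$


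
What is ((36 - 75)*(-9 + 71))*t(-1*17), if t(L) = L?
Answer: 41106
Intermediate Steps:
((36 - 75)*(-9 + 71))*t(-1*17) = ((36 - 75)*(-9 + 71))*(-1*17) = -39*62*(-17) = -2418*(-17) = 41106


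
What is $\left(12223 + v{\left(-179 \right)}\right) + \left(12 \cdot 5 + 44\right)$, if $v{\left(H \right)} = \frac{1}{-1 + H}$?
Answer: $\frac{2218859}{180} \approx 12327.0$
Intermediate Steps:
$\left(12223 + v{\left(-179 \right)}\right) + \left(12 \cdot 5 + 44\right) = \left(12223 + \frac{1}{-1 - 179}\right) + \left(12 \cdot 5 + 44\right) = \left(12223 + \frac{1}{-180}\right) + \left(60 + 44\right) = \left(12223 - \frac{1}{180}\right) + 104 = \frac{2200139}{180} + 104 = \frac{2218859}{180}$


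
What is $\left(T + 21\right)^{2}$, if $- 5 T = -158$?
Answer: $\frac{69169}{25} \approx 2766.8$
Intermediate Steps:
$T = \frac{158}{5}$ ($T = \left(- \frac{1}{5}\right) \left(-158\right) = \frac{158}{5} \approx 31.6$)
$\left(T + 21\right)^{2} = \left(\frac{158}{5} + 21\right)^{2} = \left(\frac{263}{5}\right)^{2} = \frac{69169}{25}$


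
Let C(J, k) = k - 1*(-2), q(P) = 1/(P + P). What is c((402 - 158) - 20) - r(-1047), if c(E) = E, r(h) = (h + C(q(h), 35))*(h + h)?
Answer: -2114716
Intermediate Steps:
q(P) = 1/(2*P)
C(J, k) = 2 + k (C(J, k) = k + 2 = 2 + k)
r(h) = 2*h*(37 + h) (r(h) = (h + (2 + 35))*(h + h) = (h + 37)*(2*h) = (37 + h)*(2*h) = 2*h*(37 + h))
c((402 - 158) - 20) - r(-1047) = ((402 - 158) - 20) - 2*(-1047)*(37 - 1047) = (244 - 20) - 2*(-1047)*(-1010) = 224 - 1*2114940 = 224 - 2114940 = -2114716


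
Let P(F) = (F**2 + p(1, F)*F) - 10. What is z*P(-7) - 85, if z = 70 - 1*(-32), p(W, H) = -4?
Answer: 6749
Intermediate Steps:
z = 102 (z = 70 + 32 = 102)
P(F) = -10 + F**2 - 4*F (P(F) = (F**2 - 4*F) - 10 = -10 + F**2 - 4*F)
z*P(-7) - 85 = 102*(-10 + (-7)**2 - 4*(-7)) - 85 = 102*(-10 + 49 + 28) - 85 = 102*67 - 85 = 6834 - 85 = 6749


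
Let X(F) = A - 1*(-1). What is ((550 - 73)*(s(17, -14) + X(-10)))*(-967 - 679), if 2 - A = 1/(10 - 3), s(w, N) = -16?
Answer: 72233064/7 ≈ 1.0319e+7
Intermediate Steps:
A = 13/7 (A = 2 - 1/(10 - 3) = 2 - 1/7 = 2 - 1*⅐ = 2 - ⅐ = 13/7 ≈ 1.8571)
X(F) = 20/7 (X(F) = 13/7 - 1*(-1) = 13/7 + 1 = 20/7)
((550 - 73)*(s(17, -14) + X(-10)))*(-967 - 679) = ((550 - 73)*(-16 + 20/7))*(-967 - 679) = (477*(-92/7))*(-1646) = -43884/7*(-1646) = 72233064/7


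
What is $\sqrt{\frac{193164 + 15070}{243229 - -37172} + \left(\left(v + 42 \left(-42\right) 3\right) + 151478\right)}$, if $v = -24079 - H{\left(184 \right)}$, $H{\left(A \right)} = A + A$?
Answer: $\frac{\sqrt{9571753274614773}}{280401} \approx 348.91$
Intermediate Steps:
$H{\left(A \right)} = 2 A$
$v = -24447$ ($v = -24079 - 2 \cdot 184 = -24079 - 368 = -24447$)
$\sqrt{\frac{193164 + 15070}{243229 - -37172} + \left(\left(v + 42 \left(-42\right) 3\right) + 151478\right)} = \sqrt{\frac{193164 + 15070}{243229 - -37172} + \left(\left(-24447 + 42 \left(-42\right) 3\right) + 151478\right)} = \sqrt{\frac{208234}{243229 + \left(-34201 + 71373\right)} + \left(\left(-24447 - 5292\right) + 151478\right)} = \sqrt{\frac{208234}{243229 + 37172} + \left(\left(-24447 - 5292\right) + 151478\right)} = \sqrt{\frac{208234}{280401} + \left(-29739 + 151478\right)} = \sqrt{208234 \cdot \frac{1}{280401} + 121739} = \sqrt{\frac{208234}{280401} + 121739} = \sqrt{\frac{34135945573}{280401}} = \frac{\sqrt{9571753274614773}}{280401}$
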